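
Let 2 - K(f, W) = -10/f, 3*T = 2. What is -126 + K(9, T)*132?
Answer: 854/3 ≈ 284.67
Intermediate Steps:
T = ⅔ (T = (⅓)*2 = ⅔ ≈ 0.66667)
K(f, W) = 2 + 10/f (K(f, W) = 2 - (-10)/f = 2 + 10/f)
-126 + K(9, T)*132 = -126 + (2 + 10/9)*132 = -126 + (28/9)*132 = -126 + 1232/3 = 854/3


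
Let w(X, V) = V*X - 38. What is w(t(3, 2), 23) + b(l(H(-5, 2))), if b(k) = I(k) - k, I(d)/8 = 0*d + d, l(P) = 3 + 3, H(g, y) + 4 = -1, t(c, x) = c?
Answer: 73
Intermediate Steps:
H(g, y) = -5 (H(g, y) = -4 - 1 = -5)
w(X, V) = -38 + V*X
l(P) = 6
I(d) = 8*d (I(d) = 8*(0*d + d) = 8*(0 + d) = 8*d)
b(k) = 7*k (b(k) = 8*k - k = 7*k)
w(t(3, 2), 23) + b(l(H(-5, 2))) = (-38 + 23*3) + 7*6 = (-38 + 69) + 42 = 31 + 42 = 73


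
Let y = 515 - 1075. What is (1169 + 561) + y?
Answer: 1170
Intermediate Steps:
y = -560
(1169 + 561) + y = (1169 + 561) - 560 = 1730 - 560 = 1170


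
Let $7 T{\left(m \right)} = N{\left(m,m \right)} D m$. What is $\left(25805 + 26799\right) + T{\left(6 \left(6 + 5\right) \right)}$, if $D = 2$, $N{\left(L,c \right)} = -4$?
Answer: $\frac{367700}{7} \approx 52529.0$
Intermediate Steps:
$T{\left(m \right)} = - \frac{8 m}{7}$ ($T{\left(m \right)} = \frac{\left(-4\right) 2 m}{7} = \frac{\left(-8\right) m}{7} = - \frac{8 m}{7}$)
$\left(25805 + 26799\right) + T{\left(6 \left(6 + 5\right) \right)} = \left(25805 + 26799\right) - \frac{8 \cdot 6 \left(6 + 5\right)}{7} = 52604 - \frac{8 \cdot 6 \cdot 11}{7} = 52604 - \frac{528}{7} = \frac{367700}{7}$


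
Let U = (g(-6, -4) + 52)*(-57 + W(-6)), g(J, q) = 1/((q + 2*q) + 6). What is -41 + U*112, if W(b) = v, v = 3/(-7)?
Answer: -333433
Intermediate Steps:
v = -3/7 (v = 3*(-⅐) = -3/7 ≈ -0.42857)
W(b) = -3/7
g(J, q) = 1/(6 + 3*q) (g(J, q) = 1/(3*q + 6) = 1/(6 + 3*q))
U = -20837/7 (U = (1/(3*(2 - 4)) + 52)*(-57 - 3/7) = ((⅓)/(-2) + 52)*(-402/7) = ((⅓)*(-½) + 52)*(-402/7) = (-⅙ + 52)*(-402/7) = (311/6)*(-402/7) = -20837/7 ≈ -2976.7)
-41 + U*112 = -41 - 20837/7*112 = -41 - 333392 = -333433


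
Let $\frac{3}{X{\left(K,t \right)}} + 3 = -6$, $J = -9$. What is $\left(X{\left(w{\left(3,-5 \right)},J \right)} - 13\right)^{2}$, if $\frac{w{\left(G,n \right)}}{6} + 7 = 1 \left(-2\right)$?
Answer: $\frac{1600}{9} \approx 177.78$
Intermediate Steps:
$w{\left(G,n \right)} = -54$ ($w{\left(G,n \right)} = -42 + 6 \cdot 1 \left(-2\right) = -42 + 6 \left(-2\right) = -42 - 12 = -54$)
$X{\left(K,t \right)} = - \frac{1}{3}$ ($X{\left(K,t \right)} = \frac{3}{-3 - 6} = \frac{3}{-9} = 3 \left(- \frac{1}{9}\right) = - \frac{1}{3}$)
$\left(X{\left(w{\left(3,-5 \right)},J \right)} - 13\right)^{2} = \left(- \frac{1}{3} - 13\right)^{2} = \left(- \frac{40}{3}\right)^{2} = \frac{1600}{9}$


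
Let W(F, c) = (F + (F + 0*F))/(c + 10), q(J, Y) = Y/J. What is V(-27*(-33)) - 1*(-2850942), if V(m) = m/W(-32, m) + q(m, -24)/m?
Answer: 48071478458107/16936128 ≈ 2.8384e+6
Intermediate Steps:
W(F, c) = 2*F/(10 + c) (W(F, c) = (F + (F + 0))/(10 + c) = (F + F)/(10 + c) = (2*F)/(10 + c) = 2*F/(10 + c))
V(m) = -24/m**2 + m*(-5/32 - m/64) (V(m) = m/((2*(-32)/(10 + m))) + (-24/m)/m = m/((-64/(10 + m))) - 24/m**2 = m*(-5/32 - m/64) - 24/m**2 = -24/m**2 + m*(-5/32 - m/64))
V(-27*(-33)) - 1*(-2850942) = (-1536 + (-27*(-33))**3*(-10 - (-27)*(-33)))/(64*(-27*(-33))**2) - 1*(-2850942) = (1/64)*(-1536 + 891**3*(-10 - 1*891))/891**2 + 2850942 = (1/64)*(1/793881)*(-1536 + 707347971*(-10 - 891)) + 2850942 = (1/64)*(1/793881)*(-1536 + 707347971*(-901)) + 2850942 = (1/64)*(1/793881)*(-1536 - 637320521871) + 2850942 = (1/64)*(1/793881)*(-637320523407) + 2850942 = -212440174469/16936128 + 2850942 = 48071478458107/16936128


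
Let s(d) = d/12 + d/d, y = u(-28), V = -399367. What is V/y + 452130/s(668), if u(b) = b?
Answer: 10587131/476 ≈ 22242.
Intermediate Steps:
y = -28
s(d) = 1 + d/12 (s(d) = d*(1/12) + 1 = d/12 + 1 = 1 + d/12)
V/y + 452130/s(668) = -399367/(-28) + 452130/(1 + (1/12)*668) = -399367*(-1/28) + 452130/(1 + 167/3) = 399367/28 + 452130/(170/3) = 399367/28 + 452130*(3/170) = 399367/28 + 135639/17 = 10587131/476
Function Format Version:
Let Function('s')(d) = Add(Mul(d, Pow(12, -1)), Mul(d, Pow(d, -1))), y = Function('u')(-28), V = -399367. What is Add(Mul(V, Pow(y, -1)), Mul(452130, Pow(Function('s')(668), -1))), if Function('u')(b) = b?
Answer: Rational(10587131, 476) ≈ 22242.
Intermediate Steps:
y = -28
Function('s')(d) = Add(1, Mul(Rational(1, 12), d)) (Function('s')(d) = Add(Mul(d, Rational(1, 12)), 1) = Add(Mul(Rational(1, 12), d), 1) = Add(1, Mul(Rational(1, 12), d)))
Add(Mul(V, Pow(y, -1)), Mul(452130, Pow(Function('s')(668), -1))) = Add(Mul(-399367, Pow(-28, -1)), Mul(452130, Pow(Add(1, Mul(Rational(1, 12), 668)), -1))) = Add(Mul(-399367, Rational(-1, 28)), Mul(452130, Pow(Add(1, Rational(167, 3)), -1))) = Add(Rational(399367, 28), Mul(452130, Pow(Rational(170, 3), -1))) = Add(Rational(399367, 28), Mul(452130, Rational(3, 170))) = Add(Rational(399367, 28), Rational(135639, 17)) = Rational(10587131, 476)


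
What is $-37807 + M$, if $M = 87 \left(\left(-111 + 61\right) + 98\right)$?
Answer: $-33631$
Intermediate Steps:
$M = 4176$ ($M = 87 \left(-50 + 98\right) = 87 \cdot 48 = 4176$)
$-37807 + M = -37807 + 4176 = -33631$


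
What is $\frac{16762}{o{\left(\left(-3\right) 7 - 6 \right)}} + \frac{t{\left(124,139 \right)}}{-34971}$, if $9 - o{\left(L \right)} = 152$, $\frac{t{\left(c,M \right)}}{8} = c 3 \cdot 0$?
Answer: $- \frac{16762}{143} \approx -117.22$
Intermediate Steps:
$t{\left(c,M \right)} = 0$ ($t{\left(c,M \right)} = 8 c 3 \cdot 0 = 8 \cdot 3 c 0 = 8 \cdot 0 = 0$)
$o{\left(L \right)} = -143$ ($o{\left(L \right)} = 9 - 152 = -143$)
$\frac{16762}{o{\left(\left(-3\right) 7 - 6 \right)}} + \frac{t{\left(124,139 \right)}}{-34971} = \frac{16762}{-143} + \frac{0}{-34971} = 16762 \left(- \frac{1}{143}\right) + 0 \left(- \frac{1}{34971}\right) = - \frac{16762}{143} + 0 = - \frac{16762}{143}$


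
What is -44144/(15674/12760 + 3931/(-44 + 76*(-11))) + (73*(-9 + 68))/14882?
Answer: 16765745702017/1230012182 ≈ 13631.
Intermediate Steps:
-44144/(15674/12760 + 3931/(-44 + 76*(-11))) + (73*(-9 + 68))/14882 = -44144/(15674*(1/12760) + 3931/(-44 - 836)) + (73*59)*(1/14882) = -44144/(7837/6380 + 3931/(-880)) + 4307*(1/14882) = -44144/(7837/6380 + 3931*(-1/880)) + 4307/14882 = -44144/(7837/6380 - 3931/880) + 4307/14882 = -44144/(-82651/25520) + 4307/14882 = -44144*(-25520/82651) + 4307/14882 = 1126554880/82651 + 4307/14882 = 16765745702017/1230012182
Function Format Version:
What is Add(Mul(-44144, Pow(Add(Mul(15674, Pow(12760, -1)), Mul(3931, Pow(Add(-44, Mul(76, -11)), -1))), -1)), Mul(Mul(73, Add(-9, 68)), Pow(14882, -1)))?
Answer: Rational(16765745702017, 1230012182) ≈ 13631.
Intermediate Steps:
Add(Mul(-44144, Pow(Add(Mul(15674, Pow(12760, -1)), Mul(3931, Pow(Add(-44, Mul(76, -11)), -1))), -1)), Mul(Mul(73, Add(-9, 68)), Pow(14882, -1))) = Add(Mul(-44144, Pow(Add(Mul(15674, Rational(1, 12760)), Mul(3931, Pow(Add(-44, -836), -1))), -1)), Mul(Mul(73, 59), Rational(1, 14882))) = Add(Mul(-44144, Pow(Add(Rational(7837, 6380), Mul(3931, Pow(-880, -1))), -1)), Mul(4307, Rational(1, 14882))) = Add(Mul(-44144, Pow(Add(Rational(7837, 6380), Mul(3931, Rational(-1, 880))), -1)), Rational(4307, 14882)) = Add(Mul(-44144, Pow(Add(Rational(7837, 6380), Rational(-3931, 880)), -1)), Rational(4307, 14882)) = Add(Mul(-44144, Pow(Rational(-82651, 25520), -1)), Rational(4307, 14882)) = Add(Mul(-44144, Rational(-25520, 82651)), Rational(4307, 14882)) = Add(Rational(1126554880, 82651), Rational(4307, 14882)) = Rational(16765745702017, 1230012182)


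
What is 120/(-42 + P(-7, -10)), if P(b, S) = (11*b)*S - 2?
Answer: 20/121 ≈ 0.16529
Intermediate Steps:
P(b, S) = -2 + 11*S*b (P(b, S) = 11*S*b - 2 = -2 + 11*S*b)
120/(-42 + P(-7, -10)) = 120/(-42 + (-2 + 11*(-10)*(-7))) = 120/(-42 + (-2 + 770)) = 120/(-42 + 768) = 120/726 = (1/726)*120 = 20/121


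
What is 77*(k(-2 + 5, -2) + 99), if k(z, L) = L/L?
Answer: 7700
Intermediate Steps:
k(z, L) = 1
77*(k(-2 + 5, -2) + 99) = 77*(1 + 99) = 77*100 = 7700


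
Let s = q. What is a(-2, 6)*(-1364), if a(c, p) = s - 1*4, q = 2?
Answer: 2728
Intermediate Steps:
s = 2
a(c, p) = -2 (a(c, p) = 2 - 1*4 = 2 - 4 = -2)
a(-2, 6)*(-1364) = -2*(-1364) = 2728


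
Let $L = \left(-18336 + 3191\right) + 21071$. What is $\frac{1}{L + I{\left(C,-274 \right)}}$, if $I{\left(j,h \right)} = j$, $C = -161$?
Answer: $\frac{1}{5765} \approx 0.00017346$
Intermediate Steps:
$L = 5926$ ($L = -15145 + 21071 = 5926$)
$\frac{1}{L + I{\left(C,-274 \right)}} = \frac{1}{5926 - 161} = \frac{1}{5765}$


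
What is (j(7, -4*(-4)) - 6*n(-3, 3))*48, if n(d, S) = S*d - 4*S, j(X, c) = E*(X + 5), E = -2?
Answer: 4896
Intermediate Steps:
j(X, c) = -10 - 2*X (j(X, c) = -2*(X + 5) = -2*(5 + X) = -10 - 2*X)
n(d, S) = -4*S + S*d
(j(7, -4*(-4)) - 6*n(-3, 3))*48 = ((-10 - 2*7) - 18*(-4 - 3))*48 = ((-10 - 14) - 18*(-7))*48 = (-24 - 6*(-21))*48 = (-24 + 126)*48 = 102*48 = 4896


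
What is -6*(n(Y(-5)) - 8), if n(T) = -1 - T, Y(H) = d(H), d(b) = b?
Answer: 24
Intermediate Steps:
Y(H) = H
-6*(n(Y(-5)) - 8) = -6*((-1 - 1*(-5)) - 8) = -6*((-1 + 5) - 8) = -6*(4 - 8) = -6*(-4) = 24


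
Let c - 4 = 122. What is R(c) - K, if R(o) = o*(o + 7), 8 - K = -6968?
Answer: 9782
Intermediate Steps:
K = 6976 (K = 8 - 1*(-6968) = 8 + 6968 = 6976)
c = 126 (c = 4 + 122 = 126)
R(o) = o*(7 + o)
R(c) - K = 126*(7 + 126) - 1*6976 = 126*133 - 6976 = 16758 - 6976 = 9782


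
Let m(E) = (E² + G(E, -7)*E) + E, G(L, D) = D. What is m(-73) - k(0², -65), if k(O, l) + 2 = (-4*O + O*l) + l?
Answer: 5834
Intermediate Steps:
k(O, l) = -2 + l - 4*O + O*l (k(O, l) = -2 + ((-4*O + O*l) + l) = -2 + (l - 4*O + O*l) = -2 + l - 4*O + O*l)
m(E) = E² - 6*E (m(E) = (E² - 7*E) + E = E² - 6*E)
m(-73) - k(0², -65) = -73*(-6 - 73) - (-2 - 65 - 4*0² + 0²*(-65)) = -73*(-79) - (-2 - 65 - 4*0 + 0*(-65)) = 5767 - (-2 - 65 + 0 + 0) = 5767 - 1*(-67) = 5767 + 67 = 5834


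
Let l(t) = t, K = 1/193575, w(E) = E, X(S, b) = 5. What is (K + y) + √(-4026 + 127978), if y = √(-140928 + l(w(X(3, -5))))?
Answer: 1/193575 + 4*√7747 + I*√140923 ≈ 352.07 + 375.4*I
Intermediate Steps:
K = 1/193575 ≈ 5.1660e-6
y = I*√140923 (y = √(-140928 + 5) = √(-140923) = I*√140923 ≈ 375.4*I)
(K + y) + √(-4026 + 127978) = (1/193575 + I*√140923) + √(-4026 + 127978) = (1/193575 + I*√140923) + √123952 = (1/193575 + I*√140923) + 4*√7747 = 1/193575 + 4*√7747 + I*√140923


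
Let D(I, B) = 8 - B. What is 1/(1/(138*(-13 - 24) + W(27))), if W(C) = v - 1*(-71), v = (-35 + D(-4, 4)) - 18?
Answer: -5084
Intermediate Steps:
v = -49 (v = (-35 + (8 - 1*4)) - 18 = (-35 + (8 - 4)) - 18 = (-35 + 4) - 18 = -31 - 18 = -49)
W(C) = 22 (W(C) = -49 - 1*(-71) = -49 + 71 = 22)
1/(1/(138*(-13 - 24) + W(27))) = 1/(1/(138*(-13 - 24) + 22)) = 1/(1/(138*(-37) + 22)) = 1/(1/(-5106 + 22)) = 1/(1/(-5084)) = 1/(-1/5084) = -5084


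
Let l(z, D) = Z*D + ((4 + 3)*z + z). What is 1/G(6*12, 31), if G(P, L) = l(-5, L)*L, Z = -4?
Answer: -1/5084 ≈ -0.00019670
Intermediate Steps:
l(z, D) = -4*D + 8*z (l(z, D) = -4*D + ((4 + 3)*z + z) = -4*D + (7*z + z) = -4*D + 8*z)
G(P, L) = L*(-40 - 4*L) (G(P, L) = (-4*L + 8*(-5))*L = (-4*L - 40)*L = (-40 - 4*L)*L = L*(-40 - 4*L))
1/G(6*12, 31) = 1/(4*31*(-10 - 1*31)) = 1/(4*31*(-10 - 31)) = 1/(4*31*(-41)) = 1/(-5084) = -1/5084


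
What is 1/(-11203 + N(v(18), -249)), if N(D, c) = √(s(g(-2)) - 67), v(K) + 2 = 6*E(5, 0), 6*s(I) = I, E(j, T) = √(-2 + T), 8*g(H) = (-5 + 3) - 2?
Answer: -134436/1506087313 - 2*I*√2415/1506087313 ≈ -8.9262e-5 - 6.5259e-8*I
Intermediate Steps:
g(H) = -½ (g(H) = ((-5 + 3) - 2)/8 = (-2 - 2)/8 = (⅛)*(-4) = -½)
s(I) = I/6
v(K) = -2 + 6*I*√2 (v(K) = -2 + 6*√(-2 + 0) = -2 + 6*√(-2) = -2 + 6*(I*√2) = -2 + 6*I*√2)
N(D, c) = I*√2415/6 (N(D, c) = √((⅙)*(-½) - 67) = √(-1/12 - 67) = √(-805/12) = I*√2415/6)
1/(-11203 + N(v(18), -249)) = 1/(-11203 + I*√2415/6)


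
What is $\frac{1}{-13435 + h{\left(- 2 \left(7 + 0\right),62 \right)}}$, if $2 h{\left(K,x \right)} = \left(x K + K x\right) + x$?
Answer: $- \frac{1}{14272} \approx -7.0067 \cdot 10^{-5}$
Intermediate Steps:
$h{\left(K,x \right)} = \frac{x}{2} + K x$ ($h{\left(K,x \right)} = \frac{\left(x K + K x\right) + x}{2} = \frac{\left(K x + K x\right) + x}{2} = \frac{2 K x + x}{2} = \frac{x + 2 K x}{2} = \frac{x}{2} + K x$)
$\frac{1}{-13435 + h{\left(- 2 \left(7 + 0\right),62 \right)}} = \frac{1}{-13435 + 62 \left(\frac{1}{2} - 2 \left(7 + 0\right)\right)} = \frac{1}{-13435 + 62 \left(\frac{1}{2} - 14\right)} = \frac{1}{-13435 + 62 \left(- \frac{27}{2}\right)} = \frac{1}{-13435 - 837} = \frac{1}{-14272} = - \frac{1}{14272}$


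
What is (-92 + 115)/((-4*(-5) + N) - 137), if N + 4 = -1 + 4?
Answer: -23/118 ≈ -0.19492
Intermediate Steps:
N = -1 (N = -4 + (-1 + 4) = -4 + 3 = -1)
(-92 + 115)/((-4*(-5) + N) - 137) = (-92 + 115)/((-4*(-5) - 1) - 137) = 23/((20 - 1) - 137) = 23/(19 - 137) = 23/(-118) = 23*(-1/118) = -23/118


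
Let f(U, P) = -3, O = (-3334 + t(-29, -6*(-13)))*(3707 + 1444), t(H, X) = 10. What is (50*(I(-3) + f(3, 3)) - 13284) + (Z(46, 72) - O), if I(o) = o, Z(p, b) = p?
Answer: 17108386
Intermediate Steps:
O = -17121924 (O = (-3334 + 10)*(3707 + 1444) = -3324*5151 = -17121924)
(50*(I(-3) + f(3, 3)) - 13284) + (Z(46, 72) - O) = (50*(-3 - 3) - 13284) + (46 - 1*(-17121924)) = (50*(-6) - 13284) + (46 + 17121924) = (-300 - 13284) + 17121970 = -13584 + 17121970 = 17108386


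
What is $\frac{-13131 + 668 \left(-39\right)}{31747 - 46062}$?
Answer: $\frac{39183}{14315} \approx 2.7372$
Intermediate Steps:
$\frac{-13131 + 668 \left(-39\right)}{31747 - 46062} = \frac{-13131 - 26052}{-14315} = \left(-39183\right) \left(- \frac{1}{14315}\right) = \frac{39183}{14315}$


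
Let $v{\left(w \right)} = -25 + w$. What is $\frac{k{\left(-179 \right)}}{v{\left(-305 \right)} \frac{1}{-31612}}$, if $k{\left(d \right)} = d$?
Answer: $- \frac{2829274}{165} \approx -17147.0$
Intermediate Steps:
$\frac{k{\left(-179 \right)}}{v{\left(-305 \right)} \frac{1}{-31612}} = - \frac{179}{\left(-25 - 305\right) \frac{1}{-31612}} = - \frac{179}{\left(-330\right) \left(- \frac{1}{31612}\right)} = - \frac{179}{\frac{165}{15806}} = \left(-179\right) \frac{15806}{165} = - \frac{2829274}{165}$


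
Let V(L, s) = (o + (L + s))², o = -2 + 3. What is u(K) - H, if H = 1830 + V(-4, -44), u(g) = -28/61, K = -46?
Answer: -246407/61 ≈ -4039.5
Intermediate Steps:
o = 1
V(L, s) = (1 + L + s)² (V(L, s) = (1 + (L + s))² = (1 + L + s)²)
u(g) = -28/61 (u(g) = -28*1/61 = -28/61)
H = 4039 (H = 1830 + (1 - 4 - 44)² = 1830 + (-47)² = 1830 + 2209 = 4039)
u(K) - H = -28/61 - 1*4039 = -28/61 - 4039 = -246407/61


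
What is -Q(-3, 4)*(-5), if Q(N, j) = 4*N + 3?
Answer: -45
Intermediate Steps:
Q(N, j) = 3 + 4*N
-Q(-3, 4)*(-5) = -(3 + 4*(-3))*(-5) = -(3 - 12)*(-5) = -1*(-9)*(-5) = 9*(-5) = -45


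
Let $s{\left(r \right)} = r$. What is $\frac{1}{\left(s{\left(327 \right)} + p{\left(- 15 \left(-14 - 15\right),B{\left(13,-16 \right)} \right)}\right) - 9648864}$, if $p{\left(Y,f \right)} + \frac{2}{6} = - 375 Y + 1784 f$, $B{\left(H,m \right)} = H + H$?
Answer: $- \frac{3}{29295835} \approx -1.024 \cdot 10^{-7}$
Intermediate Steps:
$B{\left(H,m \right)} = 2 H$
$p{\left(Y,f \right)} = - \frac{1}{3} - 375 Y + 1784 f$ ($p{\left(Y,f \right)} = - \frac{1}{3} - \left(- 1784 f + 375 Y\right) = - \frac{1}{3} - 375 Y + 1784 f$)
$\frac{1}{\left(s{\left(327 \right)} + p{\left(- 15 \left(-14 - 15\right),B{\left(13,-16 \right)} \right)}\right) - 9648864} = \frac{1}{\left(327 - \left(\frac{1}{3} - 3568 \cdot 13 + 375 \left(-15\right) \left(-14 - 15\right)\right)\right) - 9648864} = \frac{1}{\left(327 - \left(- \frac{139151}{3} + 375 \left(-15\right) \left(-29\right)\right)\right) - 9648864} = \frac{1}{\left(327 - \frac{350224}{3}\right) - 9648864} = \frac{1}{- \frac{349243}{3} - 9648864} = \frac{1}{- \frac{29295835}{3}} = - \frac{3}{29295835}$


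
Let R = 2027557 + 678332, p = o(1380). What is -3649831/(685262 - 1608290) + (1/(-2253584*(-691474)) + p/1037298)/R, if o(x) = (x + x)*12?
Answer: 221719241202655174835373965453/56071929675125058579905401248 ≈ 3.9542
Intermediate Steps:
o(x) = 24*x (o(x) = (2*x)*12 = 24*x)
p = 33120 (p = 24*1380 = 33120)
R = 2705889
-3649831/(685262 - 1608290) + (1/(-2253584*(-691474)) + p/1037298)/R = -3649831/(685262 - 1608290) + (1/(-2253584*(-691474)) + 33120/1037298)/2705889 = -3649831/(-923028) + (-1/2253584*(-1/691474) + 33120*(1/1037298))*(1/2705889) = -3649831*(-1/923028) + (1/1558294742816 + 5520/172883)*(1/2705889) = 3649831/923028 + (8601786980517203/269402670022258528)*(1/2705889) = 3649831/923028 + 8601786980517203/728973721383859106071392 = 221719241202655174835373965453/56071929675125058579905401248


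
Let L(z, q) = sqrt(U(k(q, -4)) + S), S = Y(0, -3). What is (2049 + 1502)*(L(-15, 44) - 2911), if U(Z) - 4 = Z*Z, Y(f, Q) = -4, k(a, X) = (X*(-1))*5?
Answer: -10265941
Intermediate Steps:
k(a, X) = -5*X (k(a, X) = -X*5 = -5*X)
U(Z) = 4 + Z**2 (U(Z) = 4 + Z*Z = 4 + Z**2)
S = -4
L(z, q) = 20 (L(z, q) = sqrt((4 + (-5*(-4))**2) - 4) = sqrt((4 + 20**2) - 4) = sqrt((4 + 400) - 4) = sqrt(404 - 4) = sqrt(400) = 20)
(2049 + 1502)*(L(-15, 44) - 2911) = (2049 + 1502)*(20 - 2911) = 3551*(-2891) = -10265941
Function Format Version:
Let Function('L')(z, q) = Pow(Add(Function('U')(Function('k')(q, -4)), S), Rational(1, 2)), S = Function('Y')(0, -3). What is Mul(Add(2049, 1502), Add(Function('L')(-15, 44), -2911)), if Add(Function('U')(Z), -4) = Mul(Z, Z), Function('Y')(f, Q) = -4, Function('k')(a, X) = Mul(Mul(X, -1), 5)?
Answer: -10265941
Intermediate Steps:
Function('k')(a, X) = Mul(-5, X) (Function('k')(a, X) = Mul(Mul(-1, X), 5) = Mul(-5, X))
Function('U')(Z) = Add(4, Pow(Z, 2)) (Function('U')(Z) = Add(4, Mul(Z, Z)) = Add(4, Pow(Z, 2)))
S = -4
Function('L')(z, q) = 20 (Function('L')(z, q) = Pow(Add(Add(4, Pow(Mul(-5, -4), 2)), -4), Rational(1, 2)) = Pow(Add(Add(4, Pow(20, 2)), -4), Rational(1, 2)) = Pow(Add(Add(4, 400), -4), Rational(1, 2)) = Pow(Add(404, -4), Rational(1, 2)) = Pow(400, Rational(1, 2)) = 20)
Mul(Add(2049, 1502), Add(Function('L')(-15, 44), -2911)) = Mul(Add(2049, 1502), Add(20, -2911)) = Mul(3551, -2891) = -10265941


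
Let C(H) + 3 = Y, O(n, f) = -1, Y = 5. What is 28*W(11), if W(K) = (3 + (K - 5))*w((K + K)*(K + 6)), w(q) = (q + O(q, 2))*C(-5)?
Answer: 187992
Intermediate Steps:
C(H) = 2 (C(H) = -3 + 5 = 2)
w(q) = -2 + 2*q (w(q) = (q - 1)*2 = (-1 + q)*2 = -2 + 2*q)
W(K) = (-2 + K)*(-2 + 4*K*(6 + K)) (W(K) = (3 + (K - 5))*(-2 + 2*((K + K)*(K + 6))) = (3 + (-5 + K))*(-2 + 2*((2*K)*(6 + K))) = (-2 + K)*(-2 + 2*(2*K*(6 + K))) = (-2 + K)*(-2 + 4*K*(6 + K)))
28*W(11) = 28*(2*(-1 + 2*11*(6 + 11))*(-2 + 11)) = 28*(2*(-1 + 2*11*17)*9) = 28*(2*(-1 + 374)*9) = 28*(2*373*9) = 28*6714 = 187992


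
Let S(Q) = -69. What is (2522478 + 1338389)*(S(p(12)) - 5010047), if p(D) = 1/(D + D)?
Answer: -19343391530572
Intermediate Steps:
p(D) = 1/(2*D)
(2522478 + 1338389)*(S(p(12)) - 5010047) = (2522478 + 1338389)*(-69 - 5010047) = 3860867*(-5010116) = -19343391530572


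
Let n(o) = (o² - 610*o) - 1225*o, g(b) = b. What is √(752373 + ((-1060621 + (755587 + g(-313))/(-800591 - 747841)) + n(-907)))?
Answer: √36276743081041494/129036 ≈ 1476.1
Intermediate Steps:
n(o) = o² - 1835*o
√(752373 + ((-1060621 + (755587 + g(-313))/(-800591 - 747841)) + n(-907))) = √(752373 + ((-1060621 + (755587 - 313)/(-800591 - 747841)) - 907*(-1835 - 907))) = √(752373 + ((-1060621 + 755274/(-1548432)) - 907*(-2742))) = √(752373 + ((-1060621 + 755274*(-1/1548432)) + 2486994)) = √(752373 + ((-1060621 - 125879/258072) + 2486994)) = √(752373 + (-273716708591/258072 + 2486994)) = √(752373 + 368106806977/258072) = √(562273211833/258072) = √36276743081041494/129036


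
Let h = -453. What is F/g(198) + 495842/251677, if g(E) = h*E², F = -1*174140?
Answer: 2212422349421/1117408883481 ≈ 1.9800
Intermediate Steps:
F = -174140
g(E) = -453*E²
F/g(198) + 495842/251677 = -174140/((-453*198²)) + 495842/251677 = -174140/((-453*39204)) + 495842*(1/251677) = -174140/(-17759412) + 495842/251677 = -174140*(-1/17759412) + 495842/251677 = 43535/4439853 + 495842/251677 = 2212422349421/1117408883481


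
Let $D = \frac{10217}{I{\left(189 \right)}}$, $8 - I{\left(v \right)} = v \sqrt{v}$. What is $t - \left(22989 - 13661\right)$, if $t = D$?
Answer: $- \frac{62975321976}{6751205} - \frac{5793039 \sqrt{21}}{6751205} \approx -9331.9$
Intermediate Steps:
$I{\left(v \right)} = 8 - v^{\frac{3}{2}}$ ($I{\left(v \right)} = 8 - v \sqrt{v} = 8 - v^{\frac{3}{2}}$)
$D = \frac{10217}{8 - 567 \sqrt{21}}$ ($D = \frac{10217}{8 - 189^{\frac{3}{2}}} = \frac{10217}{8 - 567 \sqrt{21}} \approx -3.9443$)
$t = \frac{10217}{8 - 567 \sqrt{21}} \approx -3.9443$
$t - \left(22989 - 13661\right) = \frac{10217}{8 - 567 \sqrt{21}} - \left(22989 - 13661\right) = \frac{10217}{8 - 567 \sqrt{21}} - 9328 = -9328 + \frac{10217}{8 - 567 \sqrt{21}}$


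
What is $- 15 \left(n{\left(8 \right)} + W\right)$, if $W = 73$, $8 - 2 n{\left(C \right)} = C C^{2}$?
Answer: $2685$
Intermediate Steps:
$n{\left(C \right)} = 4 - \frac{C^{3}}{2}$ ($n{\left(C \right)} = 4 - \frac{C C^{2}}{2} = 4 - \frac{C^{3}}{2}$)
$- 15 \left(n{\left(8 \right)} + W\right) = - 15 \left(\left(4 - \frac{8^{3}}{2}\right) + 73\right) = - 15 \left(\left(4 - 256\right) + 73\right) = - 15 \left(-252 + 73\right) = \left(-15\right) \left(-179\right) = 2685$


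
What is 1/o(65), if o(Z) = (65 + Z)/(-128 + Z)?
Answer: -63/130 ≈ -0.48462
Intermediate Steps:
o(Z) = (65 + Z)/(-128 + Z)
1/o(65) = 1/((65 + 65)/(-128 + 65)) = 1/(130/(-63)) = 1/(-1/63*130) = 1/(-130/63) = -63/130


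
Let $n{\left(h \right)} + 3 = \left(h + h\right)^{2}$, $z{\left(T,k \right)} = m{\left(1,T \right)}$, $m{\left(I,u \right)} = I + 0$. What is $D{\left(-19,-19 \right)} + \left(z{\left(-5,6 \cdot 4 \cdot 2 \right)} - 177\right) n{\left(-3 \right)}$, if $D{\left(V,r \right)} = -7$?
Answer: $-5815$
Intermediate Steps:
$m{\left(I,u \right)} = I$
$z{\left(T,k \right)} = 1$
$n{\left(h \right)} = -3 + 4 h^{2}$ ($n{\left(h \right)} = -3 + \left(h + h\right)^{2} = -3 + \left(2 h\right)^{2} = -3 + 4 h^{2}$)
$D{\left(-19,-19 \right)} + \left(z{\left(-5,6 \cdot 4 \cdot 2 \right)} - 177\right) n{\left(-3 \right)} = -7 + \left(1 - 177\right) \left(-3 + 4 \left(-3\right)^{2}\right) = -7 + \left(1 - 177\right) \left(-3 + 4 \cdot 9\right) = -7 - 176 \left(-3 + 36\right) = -7 - 5808 = -5815$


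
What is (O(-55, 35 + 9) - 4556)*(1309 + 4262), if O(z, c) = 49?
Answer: -25108497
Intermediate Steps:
(O(-55, 35 + 9) - 4556)*(1309 + 4262) = (49 - 4556)*(1309 + 4262) = -4507*5571 = -25108497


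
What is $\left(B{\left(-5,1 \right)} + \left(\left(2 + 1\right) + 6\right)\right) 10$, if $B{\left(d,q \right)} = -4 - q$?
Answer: $40$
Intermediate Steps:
$\left(B{\left(-5,1 \right)} + \left(\left(2 + 1\right) + 6\right)\right) 10 = \left(\left(-4 - 1\right) + \left(\left(2 + 1\right) + 6\right)\right) 10 = \left(\left(-4 - 1\right) + \left(3 + 6\right)\right) 10 = \left(-5 + 9\right) 10 = 4 \cdot 10 = 40$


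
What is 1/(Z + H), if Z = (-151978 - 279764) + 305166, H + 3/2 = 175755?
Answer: 2/98355 ≈ 2.0334e-5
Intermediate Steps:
H = 351507/2 (H = -3/2 + 175755 = 351507/2 ≈ 1.7575e+5)
Z = -126576 (Z = -431742 + 305166 = -126576)
1/(Z + H) = 1/(-126576 + 351507/2) = 1/(98355/2) = 2/98355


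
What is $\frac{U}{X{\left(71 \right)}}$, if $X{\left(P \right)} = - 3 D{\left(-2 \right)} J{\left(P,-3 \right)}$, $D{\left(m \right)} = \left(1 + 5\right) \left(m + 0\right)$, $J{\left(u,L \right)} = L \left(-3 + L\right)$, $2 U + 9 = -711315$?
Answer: $- \frac{19759}{36} \approx -548.86$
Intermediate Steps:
$U = -355662$ ($U = - \frac{9}{2} + \frac{1}{2} \left(-711315\right) = - \frac{9}{2} - \frac{711315}{2} = -355662$)
$D{\left(m \right)} = 6 m$
$X{\left(P \right)} = 648$ ($X{\left(P \right)} = - 3 \cdot 6 \left(-2\right) \left(- 3 \left(-3 - 3\right)\right) = \left(-3\right) \left(-12\right) \left(\left(-3\right) \left(-6\right)\right) = 36 \cdot 18 = 648$)
$\frac{U}{X{\left(71 \right)}} = - \frac{355662}{648} = \left(-355662\right) \frac{1}{648} = - \frac{19759}{36}$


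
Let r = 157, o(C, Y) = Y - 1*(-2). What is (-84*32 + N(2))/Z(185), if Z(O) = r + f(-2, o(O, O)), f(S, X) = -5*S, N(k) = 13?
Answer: -2675/167 ≈ -16.018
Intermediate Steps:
o(C, Y) = 2 + Y (o(C, Y) = Y + 2 = 2 + Y)
Z(O) = 167 (Z(O) = 157 - 5*(-2) = 157 + 10 = 167)
(-84*32 + N(2))/Z(185) = (-84*32 + 13)/167 = (-2688 + 13)*(1/167) = -2675*1/167 = -2675/167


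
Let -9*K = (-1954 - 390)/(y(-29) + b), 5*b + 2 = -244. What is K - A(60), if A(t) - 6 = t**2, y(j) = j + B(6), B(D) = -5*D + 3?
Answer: -8541262/2367 ≈ -3608.5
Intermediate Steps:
b = -246/5 (b = -2/5 + (1/5)*(-244) = -2/5 - 244/5 = -246/5 ≈ -49.200)
B(D) = 3 - 5*D
y(j) = -27 + j (y(j) = j + (3 - 5*6) = j + (3 - 30) = j - 27 = -27 + j)
A(t) = 6 + t**2
K = -5860/2367 (K = -(-1954 - 390)/(9*((-27 - 29) - 246/5)) = -(-2344)/(9*(-56 - 246/5)) = -(-2344)/(9*(-526/5)) = -(-2344)*(-5)/(9*526) = -1/9*5860/263 = -5860/2367 ≈ -2.4757)
K - A(60) = -5860/2367 - (6 + 60**2) = -5860/2367 - (6 + 3600) = -5860/2367 - 1*3606 = -5860/2367 - 3606 = -8541262/2367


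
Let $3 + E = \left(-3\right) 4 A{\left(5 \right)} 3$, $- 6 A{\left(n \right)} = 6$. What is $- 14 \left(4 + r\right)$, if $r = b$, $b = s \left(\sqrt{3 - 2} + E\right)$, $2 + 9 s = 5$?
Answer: $- \frac{644}{3} \approx -214.67$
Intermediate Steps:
$s = \frac{1}{3}$ ($s = - \frac{2}{9} + \frac{1}{9} \cdot 5 = - \frac{2}{9} + \frac{5}{9} = \frac{1}{3} \approx 0.33333$)
$A{\left(n \right)} = -1$ ($A{\left(n \right)} = \left(- \frac{1}{6}\right) 6 = -1$)
$E = 33$ ($E = -3 + \left(-3\right) 4 \left(\left(-1\right) 3\right) = -3 - -36 = -3 + 36 = 33$)
$b = \frac{34}{3}$ ($b = \frac{\sqrt{3 - 2} + 33}{3} = \frac{\sqrt{1} + 33}{3} = \frac{1 + 33}{3} = \frac{1}{3} \cdot 34 = \frac{34}{3} \approx 11.333$)
$r = \frac{34}{3} \approx 11.333$
$- 14 \left(4 + r\right) = - 14 \left(4 + \frac{34}{3}\right) = \left(-14\right) \frac{46}{3} = - \frac{644}{3}$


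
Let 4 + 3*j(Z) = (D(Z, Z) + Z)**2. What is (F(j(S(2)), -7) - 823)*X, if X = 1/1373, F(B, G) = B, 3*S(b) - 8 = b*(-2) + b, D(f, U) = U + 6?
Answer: -791/1373 ≈ -0.57611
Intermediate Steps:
D(f, U) = 6 + U
S(b) = 8/3 - b/3 (S(b) = 8/3 + (b*(-2) + b)/3 = 8/3 + (-2*b + b)/3 = 8/3 + (-b)/3 = 8/3 - b/3)
j(Z) = -4/3 + (6 + 2*Z)**2/3 (j(Z) = -4/3 + ((6 + Z) + Z)**2/3 = -4/3 + (6 + 2*Z)**2/3)
X = 1/1373 ≈ 0.00072833
(F(j(S(2)), -7) - 823)*X = ((-4/3 + 4*(3 + (8/3 - 1/3*2))**2/3) - 823)*(1/1373) = ((-4/3 + 4*(3 + (8/3 - 2/3))**2/3) - 823)*(1/1373) = ((-4/3 + 4*(3 + 2)**2/3) - 823)*(1/1373) = ((-4/3 + (4/3)*5**2) - 823)*(1/1373) = ((-4/3 + (4/3)*25) - 823)*(1/1373) = ((-4/3 + 100/3) - 823)*(1/1373) = (32 - 823)*(1/1373) = -791*1/1373 = -791/1373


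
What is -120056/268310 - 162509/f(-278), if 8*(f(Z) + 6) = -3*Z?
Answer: -87229170584/52722915 ≈ -1654.5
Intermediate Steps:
f(Z) = -6 - 3*Z/8 (f(Z) = -6 + (-3*Z)/8 = -6 - 3*Z/8)
-120056/268310 - 162509/f(-278) = -120056/268310 - 162509/(-6 - 3/8*(-278)) = -120056*1/268310 - 162509/(-6 + 417/4) = -60028/134155 - 162509/393/4 = -60028/134155 - 162509*4/393 = -60028/134155 - 650036/393 = -87229170584/52722915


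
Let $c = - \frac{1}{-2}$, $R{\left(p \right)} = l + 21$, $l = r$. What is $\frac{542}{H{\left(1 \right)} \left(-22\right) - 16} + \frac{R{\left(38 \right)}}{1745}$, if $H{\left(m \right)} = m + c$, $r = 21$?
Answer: $- \frac{943732}{85505} \approx -11.037$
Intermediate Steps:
$l = 21$
$R{\left(p \right)} = 42$ ($R{\left(p \right)} = 21 + 21 = 42$)
$c = \frac{1}{2}$ ($c = \left(-1\right) \left(- \frac{1}{2}\right) = \frac{1}{2} \approx 0.5$)
$H{\left(m \right)} = \frac{1}{2} + m$ ($H{\left(m \right)} = m + \frac{1}{2} = \frac{1}{2} + m$)
$\frac{542}{H{\left(1 \right)} \left(-22\right) - 16} + \frac{R{\left(38 \right)}}{1745} = \frac{542}{\left(\frac{1}{2} + 1\right) \left(-22\right) - 16} + \frac{42}{1745} = \frac{542}{\frac{3}{2} \left(-22\right) - 16} + 42 \cdot \frac{1}{1745} = \frac{542}{-33 - 16} + \frac{42}{1745} = \frac{542}{-49} + \frac{42}{1745} = 542 \left(- \frac{1}{49}\right) + \frac{42}{1745} = - \frac{542}{49} + \frac{42}{1745} = - \frac{943732}{85505}$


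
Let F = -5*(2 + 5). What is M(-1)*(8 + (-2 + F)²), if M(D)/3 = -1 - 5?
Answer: -24786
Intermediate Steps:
F = -35 (F = -5*7 = -35)
M(D) = -18 (M(D) = 3*(-1 - 5) = 3*(-6) = -18)
M(-1)*(8 + (-2 + F)²) = -18*(8 + (-2 - 35)²) = -18*(8 + (-37)²) = -18*(8 + 1369) = -18*1377 = -24786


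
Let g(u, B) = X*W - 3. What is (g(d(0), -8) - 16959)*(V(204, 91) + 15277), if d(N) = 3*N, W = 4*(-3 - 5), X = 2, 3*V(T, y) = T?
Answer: -261263970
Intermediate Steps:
V(T, y) = T/3
W = -32 (W = 4*(-8) = -32)
g(u, B) = -67 (g(u, B) = 2*(-32) - 3 = -64 - 3 = -67)
(g(d(0), -8) - 16959)*(V(204, 91) + 15277) = (-67 - 16959)*((⅓)*204 + 15277) = -17026*(68 + 15277) = -17026*15345 = -261263970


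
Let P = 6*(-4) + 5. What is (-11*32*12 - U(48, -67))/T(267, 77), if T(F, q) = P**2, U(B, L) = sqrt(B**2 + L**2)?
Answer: -4224/361 - sqrt(6793)/361 ≈ -11.929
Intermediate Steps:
P = -19 (P = -24 + 5 = -19)
T(F, q) = 361 (T(F, q) = (-19)**2 = 361)
(-11*32*12 - U(48, -67))/T(267, 77) = (-11*32*12 - sqrt(48**2 + (-67)**2))/361 = (-352*12 - sqrt(2304 + 4489))*(1/361) = (-4224 - sqrt(6793))*(1/361) = -4224/361 - sqrt(6793)/361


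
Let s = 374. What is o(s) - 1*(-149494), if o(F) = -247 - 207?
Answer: 149040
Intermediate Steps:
o(F) = -454
o(s) - 1*(-149494) = -454 - 1*(-149494) = -454 + 149494 = 149040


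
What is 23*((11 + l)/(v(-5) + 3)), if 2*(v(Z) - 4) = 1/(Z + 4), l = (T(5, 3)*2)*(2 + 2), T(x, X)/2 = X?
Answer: 2714/13 ≈ 208.77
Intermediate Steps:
T(x, X) = 2*X
l = 48 (l = ((2*3)*2)*(2 + 2) = (6*2)*4 = 12*4 = 48)
v(Z) = 4 + 1/(2*(4 + Z)) (v(Z) = 4 + 1/(2*(Z + 4)) = 4 + 1/(2*(4 + Z)))
23*((11 + l)/(v(-5) + 3)) = 23*((11 + 48)/((33 + 8*(-5))/(2*(4 - 5)) + 3)) = 23*(59/((½)*(33 - 40)/(-1) + 3)) = 23*(59/((½)*(-1)*(-7) + 3)) = 23*(59/(7/2 + 3)) = 23*(59/(13/2)) = 23*(59*(2/13)) = 23*(118/13) = 2714/13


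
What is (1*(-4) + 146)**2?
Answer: 20164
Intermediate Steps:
(1*(-4) + 146)**2 = (-4 + 146)**2 = 142**2 = 20164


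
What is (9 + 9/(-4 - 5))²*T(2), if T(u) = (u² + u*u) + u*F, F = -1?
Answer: 384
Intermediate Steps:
T(u) = -u + 2*u² (T(u) = (u² + u*u) + u*(-1) = (u² + u²) - u = 2*u² - u = -u + 2*u²)
(9 + 9/(-4 - 5))²*T(2) = (9 + 9/(-4 - 5))²*(2*(-1 + 2*2)) = (9 + 9/(-9))²*(2*(-1 + 4)) = (9 + 9*(-⅑))²*(2*3) = (9 - 1)²*6 = 8²*6 = 64*6 = 384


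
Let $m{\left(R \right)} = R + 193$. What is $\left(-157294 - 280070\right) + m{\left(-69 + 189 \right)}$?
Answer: $-437051$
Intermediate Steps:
$m{\left(R \right)} = 193 + R$
$\left(-157294 - 280070\right) + m{\left(-69 + 189 \right)} = \left(-157294 - 280070\right) + \left(193 + \left(-69 + 189\right)\right) = -437364 + \left(193 + 120\right) = -437364 + 313 = -437051$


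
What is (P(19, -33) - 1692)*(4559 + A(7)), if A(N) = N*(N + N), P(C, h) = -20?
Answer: -7972784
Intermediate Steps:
A(N) = 2*N² (A(N) = N*(2*N) = 2*N²)
(P(19, -33) - 1692)*(4559 + A(7)) = (-20 - 1692)*(4559 + 2*7²) = -1712*(4559 + 2*49) = -1712*(4559 + 98) = -1712*4657 = -7972784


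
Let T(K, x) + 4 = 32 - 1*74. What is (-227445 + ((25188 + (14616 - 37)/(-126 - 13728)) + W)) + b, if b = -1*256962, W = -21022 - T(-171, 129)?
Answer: -6652636109/13854 ≈ -4.8020e+5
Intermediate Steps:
T(K, x) = -46 (T(K, x) = -4 + (32 - 1*74) = -4 + (32 - 74) = -4 - 42 = -46)
W = -20976 (W = -21022 - 1*(-46) = -21022 + 46 = -20976)
b = -256962
(-227445 + ((25188 + (14616 - 37)/(-126 - 13728)) + W)) + b = (-227445 + ((25188 + (14616 - 37)/(-126 - 13728)) - 20976)) - 256962 = (-227445 + ((25188 + 14579/(-13854)) - 20976)) - 256962 = (-227445 + ((25188 + 14579*(-1/13854)) - 20976)) - 256962 = (-227445 + ((25188 - 14579/13854) - 20976)) - 256962 = (-227445 + (348939973/13854 - 20976)) - 256962 = (-227445 + 58338469/13854) - 256962 = -3092684561/13854 - 256962 = -6652636109/13854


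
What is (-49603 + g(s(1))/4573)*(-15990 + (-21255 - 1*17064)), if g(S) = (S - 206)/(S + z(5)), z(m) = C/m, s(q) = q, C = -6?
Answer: 12319100225646/4573 ≈ 2.6939e+9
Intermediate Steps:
z(m) = -6/m
g(S) = (-206 + S)/(-6/5 + S) (g(S) = (S - 206)/(S - 6/5) = (-206 + S)/(S - 6*1/5) = (-206 + S)/(S - 6/5) = (-206 + S)/(-6/5 + S))
(-49603 + g(s(1))/4573)*(-15990 + (-21255 - 1*17064)) = (-49603 + (5*(-206 + 1)/(-6 + 5*1))/4573)*(-15990 + (-21255 - 1*17064)) = (-49603 + (5*(-205)/(-6 + 5))*(1/4573))*(-15990 + (-21255 - 17064)) = (-49603 + (5*(-205)/(-1))*(1/4573))*(-15990 - 38319) = (-49603 + (5*(-1)*(-205))*(1/4573))*(-54309) = (-49603 + 1025*(1/4573))*(-54309) = (-49603 + 1025/4573)*(-54309) = -226833494/4573*(-54309) = 12319100225646/4573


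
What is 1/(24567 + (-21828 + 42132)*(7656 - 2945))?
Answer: 1/95676711 ≈ 1.0452e-8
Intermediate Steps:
1/(24567 + (-21828 + 42132)*(7656 - 2945)) = 1/(24567 + 20304*4711) = 1/(24567 + 95652144) = 1/95676711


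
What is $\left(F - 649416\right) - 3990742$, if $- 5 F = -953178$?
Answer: $- \frac{22247612}{5} \approx -4.4495 \cdot 10^{6}$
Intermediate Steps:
$F = \frac{953178}{5}$ ($F = \left(- \frac{1}{5}\right) \left(-953178\right) = \frac{953178}{5} \approx 1.9064 \cdot 10^{5}$)
$\left(F - 649416\right) - 3990742 = \left(\frac{953178}{5} - 649416\right) - 3990742 = - \frac{2293902}{5} - 3990742 = - \frac{22247612}{5}$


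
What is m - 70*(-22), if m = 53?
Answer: 1593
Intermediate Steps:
m - 70*(-22) = 53 - 70*(-22) = 53 + 1540 = 1593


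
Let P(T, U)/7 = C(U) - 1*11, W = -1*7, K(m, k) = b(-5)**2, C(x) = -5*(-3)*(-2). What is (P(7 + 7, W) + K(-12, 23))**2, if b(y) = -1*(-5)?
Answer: 68644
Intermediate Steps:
b(y) = 5
C(x) = -30 (C(x) = 15*(-2) = -30)
K(m, k) = 25 (K(m, k) = 5**2 = 25)
W = -7
P(T, U) = -287 (P(T, U) = 7*(-30 - 1*11) = 7*(-30 - 11) = 7*(-41) = -287)
(P(7 + 7, W) + K(-12, 23))**2 = (-287 + 25)**2 = (-262)**2 = 68644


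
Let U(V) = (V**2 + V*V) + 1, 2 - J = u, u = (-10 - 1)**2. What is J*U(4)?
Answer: -3927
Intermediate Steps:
u = 121 (u = (-11)**2 = 121)
J = -119 (J = 2 - 1*121 = 2 - 121 = -119)
U(V) = 1 + 2*V**2 (U(V) = (V**2 + V**2) + 1 = 2*V**2 + 1 = 1 + 2*V**2)
J*U(4) = -119*(1 + 2*4**2) = -119*(1 + 2*16) = -119*(1 + 32) = -119*33 = -3927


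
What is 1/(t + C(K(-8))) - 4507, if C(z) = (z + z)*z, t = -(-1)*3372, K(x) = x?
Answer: -15774499/3500 ≈ -4507.0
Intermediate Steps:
t = 3372 (t = -1*(-3372) = 3372)
C(z) = 2*z² (C(z) = (2*z)*z = 2*z²)
1/(t + C(K(-8))) - 4507 = 1/(3372 + 2*(-8)²) - 4507 = 1/(3372 + 2*64) - 4507 = 1/(3372 + 128) - 4507 = 1/3500 - 4507 = -15774499/3500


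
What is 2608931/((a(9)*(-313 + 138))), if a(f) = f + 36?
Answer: -2608931/7875 ≈ -331.29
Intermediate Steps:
a(f) = 36 + f
2608931/((a(9)*(-313 + 138))) = 2608931/(((36 + 9)*(-313 + 138))) = 2608931/((45*(-175))) = 2608931/(-7875) = 2608931*(-1/7875) = -2608931/7875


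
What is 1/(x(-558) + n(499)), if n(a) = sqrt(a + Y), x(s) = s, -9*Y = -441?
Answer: -279/155408 - sqrt(137)/155408 ≈ -0.0018706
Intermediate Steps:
Y = 49 (Y = -1/9*(-441) = 49)
n(a) = sqrt(49 + a) (n(a) = sqrt(a + 49) = sqrt(49 + a))
1/(x(-558) + n(499)) = 1/(-558 + sqrt(49 + 499)) = 1/(-558 + sqrt(548)) = 1/(-558 + 2*sqrt(137))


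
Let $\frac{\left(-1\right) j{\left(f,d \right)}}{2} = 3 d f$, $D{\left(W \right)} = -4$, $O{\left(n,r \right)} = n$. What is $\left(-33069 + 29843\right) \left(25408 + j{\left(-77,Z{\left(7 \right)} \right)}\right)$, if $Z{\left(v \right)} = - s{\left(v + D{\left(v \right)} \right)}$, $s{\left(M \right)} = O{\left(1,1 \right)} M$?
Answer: $-77494972$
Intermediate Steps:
$s{\left(M \right)} = M$ ($s{\left(M \right)} = 1 M = M$)
$Z{\left(v \right)} = 4 - v$ ($Z{\left(v \right)} = - (v - 4) = - (-4 + v) = 4 - v$)
$j{\left(f,d \right)} = - 6 d f$ ($j{\left(f,d \right)} = - 2 \cdot 3 d f = - 6 d f$)
$\left(-33069 + 29843\right) \left(25408 + j{\left(-77,Z{\left(7 \right)} \right)}\right) = \left(-33069 + 29843\right) \left(25408 - 6 \left(4 - 7\right) \left(-77\right)\right) = - 3226 \left(25408 - 6 \left(4 - 7\right) \left(-77\right)\right) = - 3226 \left(25408 - \left(-18\right) \left(-77\right)\right) = - 3226 \left(25408 - 1386\right) = \left(-3226\right) 24022 = -77494972$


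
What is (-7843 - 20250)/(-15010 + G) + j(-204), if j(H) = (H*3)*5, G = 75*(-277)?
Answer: -109474007/35785 ≈ -3059.2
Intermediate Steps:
G = -20775
j(H) = 15*H (j(H) = (3*H)*5 = 15*H)
(-7843 - 20250)/(-15010 + G) + j(-204) = (-7843 - 20250)/(-15010 - 20775) + 15*(-204) = -28093/(-35785) - 3060 = -28093*(-1/35785) - 3060 = 28093/35785 - 3060 = -109474007/35785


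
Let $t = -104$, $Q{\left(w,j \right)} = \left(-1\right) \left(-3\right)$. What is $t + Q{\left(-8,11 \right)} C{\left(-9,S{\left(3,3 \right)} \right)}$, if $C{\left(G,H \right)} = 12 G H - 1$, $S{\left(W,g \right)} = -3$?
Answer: $865$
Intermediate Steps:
$Q{\left(w,j \right)} = 3$
$C{\left(G,H \right)} = -1 + 12 G H$ ($C{\left(G,H \right)} = 12 G H - 1 = -1 + 12 G H$)
$t + Q{\left(-8,11 \right)} C{\left(-9,S{\left(3,3 \right)} \right)} = -104 + 3 \left(-1 + 12 \left(-9\right) \left(-3\right)\right) = -104 + 3 \left(-1 + 324\right) = -104 + 3 \cdot 323 = -104 + 969 = 865$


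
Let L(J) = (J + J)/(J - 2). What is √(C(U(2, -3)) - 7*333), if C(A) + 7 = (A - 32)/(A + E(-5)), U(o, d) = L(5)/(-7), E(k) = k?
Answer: 2*I*√7710405/115 ≈ 48.292*I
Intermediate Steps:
L(J) = 2*J/(-2 + J) (L(J) = (2*J)/(-2 + J) = 2*J/(-2 + J))
U(o, d) = -10/21 (U(o, d) = (2*5/(-2 + 5))/(-7) = (2*5/3)*(-⅐) = (2*5*(⅓))*(-⅐) = (10/3)*(-⅐) = -10/21)
C(A) = -7 + (-32 + A)/(-5 + A) (C(A) = -7 + (A - 32)/(A - 5) = -7 + (-32 + A)/(-5 + A))
√(C(U(2, -3)) - 7*333) = √(3*(1 - 2*(-10/21))/(-5 - 10/21) - 7*333) = √(3*(1 + 20/21)/(-115/21) - 2331) = √(3*(-21/115)*(41/21) - 2331) = √(-123/115 - 2331) = √(-268188/115) = 2*I*√7710405/115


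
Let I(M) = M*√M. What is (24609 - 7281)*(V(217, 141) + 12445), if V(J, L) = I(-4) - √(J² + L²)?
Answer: 215646960 - 138624*I - 17328*√66970 ≈ 2.1116e+8 - 1.3862e+5*I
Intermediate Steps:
I(M) = M^(3/2)
V(J, L) = -√(J² + L²) - 8*I (V(J, L) = (-4)^(3/2) - √(J² + L²) = -8*I - √(J² + L²) = -√(J² + L²) - 8*I)
(24609 - 7281)*(V(217, 141) + 12445) = (24609 - 7281)*((-√(217² + 141²) - 8*I) + 12445) = 17328*((-√(47089 + 19881) - 8*I) + 12445) = 17328*((-√66970 - 8*I) + 12445) = 17328*(12445 - √66970 - 8*I) = 215646960 - 138624*I - 17328*√66970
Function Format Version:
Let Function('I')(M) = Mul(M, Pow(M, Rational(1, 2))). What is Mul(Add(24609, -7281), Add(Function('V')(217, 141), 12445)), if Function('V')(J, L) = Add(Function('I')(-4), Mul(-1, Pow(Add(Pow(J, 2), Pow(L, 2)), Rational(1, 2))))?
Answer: Add(215646960, Mul(-138624, I), Mul(-17328, Pow(66970, Rational(1, 2)))) ≈ Add(2.1116e+8, Mul(-1.3862e+5, I))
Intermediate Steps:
Function('I')(M) = Pow(M, Rational(3, 2))
Function('V')(J, L) = Add(Mul(-1, Pow(Add(Pow(J, 2), Pow(L, 2)), Rational(1, 2))), Mul(-8, I)) (Function('V')(J, L) = Add(Pow(-4, Rational(3, 2)), Mul(-1, Pow(Add(Pow(J, 2), Pow(L, 2)), Rational(1, 2)))) = Add(Mul(-8, I), Mul(-1, Pow(Add(Pow(J, 2), Pow(L, 2)), Rational(1, 2)))) = Add(Mul(-1, Pow(Add(Pow(J, 2), Pow(L, 2)), Rational(1, 2))), Mul(-8, I)))
Mul(Add(24609, -7281), Add(Function('V')(217, 141), 12445)) = Mul(Add(24609, -7281), Add(Add(Mul(-1, Pow(Add(Pow(217, 2), Pow(141, 2)), Rational(1, 2))), Mul(-8, I)), 12445)) = Mul(17328, Add(Add(Mul(-1, Pow(Add(47089, 19881), Rational(1, 2))), Mul(-8, I)), 12445)) = Mul(17328, Add(Add(Mul(-1, Pow(66970, Rational(1, 2))), Mul(-8, I)), 12445)) = Mul(17328, Add(12445, Mul(-1, Pow(66970, Rational(1, 2))), Mul(-8, I))) = Add(215646960, Mul(-138624, I), Mul(-17328, Pow(66970, Rational(1, 2))))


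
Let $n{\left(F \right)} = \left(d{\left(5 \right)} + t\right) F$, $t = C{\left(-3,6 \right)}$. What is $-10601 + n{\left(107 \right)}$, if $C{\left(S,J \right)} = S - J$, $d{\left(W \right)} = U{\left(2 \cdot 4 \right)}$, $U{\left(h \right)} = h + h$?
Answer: $-9852$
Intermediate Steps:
$U{\left(h \right)} = 2 h$
$d{\left(W \right)} = 16$ ($d{\left(W \right)} = 2 \cdot 2 \cdot 4 = 2 \cdot 8 = 16$)
$t = -9$ ($t = -3 - 6 = -9$)
$n{\left(F \right)} = 7 F$ ($n{\left(F \right)} = \left(16 - 9\right) F = 7 F$)
$-10601 + n{\left(107 \right)} = -10601 + 7 \cdot 107 = -10601 + 749 = -9852$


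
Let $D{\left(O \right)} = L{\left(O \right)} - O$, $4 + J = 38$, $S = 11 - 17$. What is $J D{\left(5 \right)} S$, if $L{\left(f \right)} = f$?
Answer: $0$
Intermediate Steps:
$S = -6$
$J = 34$ ($J = -4 + 38 = 34$)
$D{\left(O \right)} = 0$ ($D{\left(O \right)} = O - O = 0$)
$J D{\left(5 \right)} S = 34 \cdot 0 \left(-6\right) = 0 \left(-6\right) = 0$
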